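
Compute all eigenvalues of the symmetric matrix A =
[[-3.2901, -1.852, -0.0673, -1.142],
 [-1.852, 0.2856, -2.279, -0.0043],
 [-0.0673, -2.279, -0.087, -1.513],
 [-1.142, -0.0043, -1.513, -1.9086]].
sigma(A) ≈ {-5, -2, -1, 3}

A is real symmetric, so its spectrum consists of real eigenvalues. Expanding the characteristic polynomial of the displayed matrix gives
  det(λ I - A) = p(λ) = λ^4 + (5)λ^3 + (-7)λ^2 + (-41)λ + (-30).
Solving p(λ) = 0 yields eigenvalues ≈ -5, -2, -1, 3. (A is shown rounded to 4 decimals, so these recover the underlying integer eigenvalues to within that precision.)
Verification: the trace of A = -5 equals the sum of eigenvalues -5, and det(A) ≈ -30.0006 matches the eigenvalue product -30.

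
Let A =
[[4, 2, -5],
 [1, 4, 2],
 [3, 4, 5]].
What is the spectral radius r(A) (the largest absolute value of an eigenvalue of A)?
r(A) ≈ 5.7407

The eigenvalues of A are the roots of its characteristic polynomial. With M = A (coefficients from the trace, the sum of principal 2x2 minors, and det A):
  p(λ) = det(λ I - M) = λ^3 - 13λ^2 + 61λ - 90.
No integer candidate from the rational root theorem (±divisors of 90) is a root, so the roots are irrational. The cubic discriminant is Δ = -4035 < 0, so there is one real root and a complex-conjugate pair. p(2) = -12 and p(3) = 3 have opposite signs, so a root lies in (2, 3); Newton's method refines it to λ ≈ 2.7309. Dividing out (λ - (2.7309)) leaves approximately λ^2 - 10.2691λ + 32.956. For λ^2 - 10.2691λ + 32.956 the discriminant is -26.3699. It is negative, so the remaining roots are the complex-conjugate pair λ ≈ 5.1345 ± 2.5676i. Their product equals the constant term, so |λ|^2 ≈ 32.956 and |λ| ≈ 5.7407.
Thus the eigenvalues (to 4 decimals) are 2.7309 (modulus 2.7309); 5.1345 ± 2.5676i (modulus 5.7407). The spectral radius is the largest modulus: r(A) ≈ 5.7407. (Cross-check: r(A) ≤ ||A||_2 ≈ 8.2684; equality holds whenever A is normal, though it can also hold for some non-normal A.)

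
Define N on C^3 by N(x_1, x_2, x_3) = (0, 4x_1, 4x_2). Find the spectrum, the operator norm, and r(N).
sigma(N) = {0}; ||N|| = 4; r(N) = 0. (N is nilpotent with N^3 = 0.)

On C^3, N is a strictly lower-triangular matrix with 4 on the subdiagonal and zeros elsewhere, so its characteristic polynomial is lambda^3 and every eigenvalue is 0: sigma(N) = {0}. For the operator norm, N e_i = 4e_{i+1} for i = 1, ..., 2 and N e_3 = 0, so the singular values of N are 4 (with multiplicity 2) and 0; hence ||N|| = 4. The spectral radius r(N) = max|lambda| = 0. Note ||N|| > r(N) — characteristic of non-normal nilpotent operators. Indeed N^3 = 0.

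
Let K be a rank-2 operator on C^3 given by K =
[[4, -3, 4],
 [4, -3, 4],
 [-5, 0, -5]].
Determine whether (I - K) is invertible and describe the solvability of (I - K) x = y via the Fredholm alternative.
(I - K) is invertible (det(I - K) = 20 ≠ 0), so for every y in C^3 the equation (I - K) x = y has a unique solution.

K has rank 2 and factors as K = U V^T = u1 v1^T + u2 v2^T with u1 = (-1, -1, 2), v1 = (-2, -1, -2), u2 = (2, 2, -1), v2 = (1, -2, 1) (multiplying out reproduces the displayed K). The nonzero eigenvalues of U V^T coincide with those of the 2 x 2 matrix G = V^T U = [[v1·u1, v1·u2], [v2·u1, v2·u2]] = [[-1, -4], [3, -3]], and by the Sylvester determinant identity det(I_3 - U V^T) = det(I_2 - V^T U) = det([[2, 4], [-3, 4]]) = (2)(4) - (4)(-3) = 20. (Direct check: I - K =
[[-3, 3, -4],
 [-4, 4, -4],
 [5, 0, 6]]
has determinant 20.) The finite-dimensional Fredholm alternative says: either (I - K) is invertible, or ker(I - K) ≠ {0} and then range(I - K) = ker((I - K)^*)^⊥, with dim ker(I - K) = dim ker((I - K)^*). Since det(I - K) ≠ 0, 1 is not an eigenvalue of K and ker(I - K) = {0}, so we are in the first case: for every y there is a unique x = (I - K)^(-1) y. (Explicitly, by the Woodbury identity, (I - U V^T)^(-1) = I + U (I_2 - G)^(-1) V^T.)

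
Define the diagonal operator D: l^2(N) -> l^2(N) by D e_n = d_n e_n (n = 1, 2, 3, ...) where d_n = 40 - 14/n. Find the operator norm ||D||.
||D|| = 40

For a diagonal operator on l^2 with entries d_n, ||D|| = sup_n |d_n|. Here d_1 = 26, d_2 = 33, ..., and d_n = 40 - 14/n increases monotonically toward 40. All terms lie in [26, 40), so |d_n| = d_n and the supremum is the limit 40, which is not attained by any individual d_n. Hence ||D|| = 40.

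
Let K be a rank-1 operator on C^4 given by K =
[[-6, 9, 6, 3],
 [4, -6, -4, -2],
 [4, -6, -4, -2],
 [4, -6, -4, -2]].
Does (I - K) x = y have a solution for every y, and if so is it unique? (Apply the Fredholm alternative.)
(I - K) is invertible (det(I - K) = 19 ≠ 0), so for every y in C^4 the equation (I - K) x = y has a unique solution.

K has rank 1, so it is an outer product K = u v^T: every row of K is a multiple of one row vector. Reading off the entries, u = (-3, 2, 2, 2) and v = (2, -3, -2, -1) (row i of K equals u_i·v^T). A rank-one matrix u v^T satisfies K u = u (v·u) and kills the (3)-dimensional subspace v^⊥, so its characteristic polynomial is lambda^3 (lambda - v·u) with v·u = tr K = -18. Hence the eigenvalues of I - K are 1 (multiplicity 3) and 1 - (-18) = 19, so det(I - K) = 19. (Direct check: I - K =
[[7, -9, -6, -3],
 [-4, 7, 4, 2],
 [-4, 6, 5, 2],
 [-4, 6, 4, 3]]
has determinant 19.) The finite-dimensional Fredholm alternative says: either (I - K) is invertible, or ker(I - K) ≠ {0} and then range(I - K) = ker((I - K)^*)^⊥, with dim ker(I - K) = dim ker((I - K)^*). Since det(I - K) ≠ 0, 1 is not an eigenvalue of K and ker(I - K) = {0}, so we are in the first case: for every y there is a unique x = (I - K)^(-1) y. Explicitly, by the Sherman–Morrison formula, (I - u v^T)^(-1) = I + u v^T/(1 - v·u), i.e. (I - K)^(-1) = I + K/(19).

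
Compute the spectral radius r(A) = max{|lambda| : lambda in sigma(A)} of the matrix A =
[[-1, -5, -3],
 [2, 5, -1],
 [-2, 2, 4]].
r(A) ≈ 5.3038

The eigenvalues of A are the roots of its characteristic polynomial. With M = A (coefficients from the trace, the sum of principal 2x2 minors, and det A):
  p(λ) = det(λ I - M) = λ^3 - 8λ^2 + 17λ + 34.
No integer candidate from the rational root theorem (±divisors of 34) is a root, so the roots are irrational. The cubic discriminant is Δ = -45968 < 0, so there is one real root and a complex-conjugate pair. p(-2) = -40 and p(-1) = 8 have opposite signs, so a root lies in (-2, -1); Newton's method refines it to λ ≈ -1.2087. Dividing out (λ - (-1.2087)) leaves approximately λ^2 - 9.2087λ + 28.1302. For λ^2 - 9.2087λ + 28.1302 the discriminant is -27.7213. It is negative, so the remaining roots are the complex-conjugate pair λ ≈ 4.6043 ± 2.6325i. Their product equals the constant term, so |λ|^2 ≈ 28.1302 and |λ| ≈ 5.3038.
Thus the eigenvalues (to 4 decimals) are -1.2087 (modulus 1.2087); 4.6043 ± 2.6325i (modulus 5.3038). The spectral radius is the largest modulus: r(A) ≈ 5.3038. (Cross-check: r(A) ≤ ||A||_2 ≈ 7.9808; equality holds whenever A is normal, though it can also hold for some non-normal A.)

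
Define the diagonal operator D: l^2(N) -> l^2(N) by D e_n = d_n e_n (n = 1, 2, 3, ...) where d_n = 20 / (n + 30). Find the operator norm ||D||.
||D|| = 20/31 (attained at n = 1)

For D diagonal, ||D|| = sup_n |d_n| = sup_n 20/(n + 30). This is positive and strictly decreasing in n, so the supremum is attained at n = 1: d_1 = 20/(1 + 30) = 20/31. Hence ||D|| = 20/31.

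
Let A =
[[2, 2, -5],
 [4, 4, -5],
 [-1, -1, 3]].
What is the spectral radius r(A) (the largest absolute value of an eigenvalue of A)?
r(A) = 8

The eigenvalues of A are the roots of its characteristic polynomial. With M = A (coefficients from the trace, the sum of principal 2x2 minors, and det A):
  p(λ) = det(λ I - M) = λ^3 - 9λ^2 + 8λ.
The constant term is 0, so λ = 0 is a root. Dividing out λ leaves p(λ) = λ(λ^2 - 9λ + 8). For λ^2 - 9λ + 8 the discriminant is 49. It is a perfect square (7^2), so the roots are rational: λ = (9 ± 7)/2 = 8, 1.
Thus the eigenvalues (to 4 decimals) are 8 (modulus 8); 1 (modulus 1); 0 (modulus 0). The spectral radius is the largest modulus: r(A) = 8. (Cross-check: r(A) ≤ ||A||_2 ≈ 9.8963; equality holds whenever A is normal, though it can also hold for some non-normal A.)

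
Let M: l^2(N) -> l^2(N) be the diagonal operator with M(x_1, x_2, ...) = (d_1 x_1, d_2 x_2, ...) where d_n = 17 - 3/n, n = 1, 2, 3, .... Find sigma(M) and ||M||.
sigma(M) = {17 - 3/n : n ≥ 1} ∪ {17}; ||M|| = 17

A bounded diagonal operator on l^2 with diagonal entries d_n has spectrum equal to the closure of {d_n : n ≥ 1}: every d_n is an eigenvalue (with eigenvector e_n), so {d_n} ⊂ sigma(M); the spectrum is closed, so its closure is too; and for lambda not in the closure, (M - lambda I) has bounded inverse (the diagonal entries 1/(d_n - lambda) are bounded). For our sequence d_n = 17 - 3/n, n = 1, 2, 3, ...:
  - {d_n} = {17 - 3/n : n ≥ 1}; the only limit point is 17
  - closure = {17 - 3/n : n ≥ 1} ∪ {17}
For the norm: a diagonal operator has ||M|| = sup_n |d_n|. Here d_n = 17 - 3/n increases monotonically from d_1 = 14 toward 17, with all terms in [14, 17); so sup_n |d_n| = 17 (the supremum is the limit, not attained). So ||M|| = 17.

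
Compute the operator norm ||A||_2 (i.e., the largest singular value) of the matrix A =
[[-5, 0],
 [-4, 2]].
||A||_2 = sqrt((45 + sqrt(1625))/2) ≈ 6.5311 (= sqrt(largest eigenvalue of A^T A))

||A||_2 = sigma_max(A) = sqrt(lambda_max(A^T A)). Form the symmetric matrix M = A^T A =
[[41, -8],
 [-8, 4]].
Its characteristic polynomial (trace, determinant of M give the coefficients) is
  p(λ) = det(λ I - M) = λ^2 - 45λ + 100.
For λ^2 - 45λ + 100 the discriminant is 1625. It is nonnegative but not a perfect square, so the roots are real and irrational: λ = (45 ± sqrt(1625))/2 ≈ 42.6556, 2.3444.
So the eigenvalues of A^T A are ≈ 2.3444, 42.6556 (all ≥ 0, as they must be for A^T A). The largest is λ_max = (45 + sqrt(1625))/2 ≈ 42.6556, hence ||A||_2 = sqrt(λ_max) = sqrt((45 + sqrt(1625))/2) ≈ 6.5311.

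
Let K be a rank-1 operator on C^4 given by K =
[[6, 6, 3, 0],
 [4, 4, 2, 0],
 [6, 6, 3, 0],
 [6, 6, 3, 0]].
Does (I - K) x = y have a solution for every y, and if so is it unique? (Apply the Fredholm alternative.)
(I - K) is invertible (det(I - K) = -12 ≠ 0), so for every y in C^4 the equation (I - K) x = y has a unique solution.

K has rank 1, so it is an outer product K = u v^T: every row of K is a multiple of one row vector. Reading off the entries, u = (-3, -2, -3, -3) and v = (-2, -2, -1, 0) (row i of K equals u_i·v^T). A rank-one matrix u v^T satisfies K u = u (v·u) and kills the (3)-dimensional subspace v^⊥, so its characteristic polynomial is lambda^3 (lambda - v·u) with v·u = tr K = 13. Hence the eigenvalues of I - K are 1 (multiplicity 3) and 1 - (13) = -12, so det(I - K) = -12. (Direct check: I - K =
[[-5, -6, -3, 0],
 [-4, -3, -2, 0],
 [-6, -6, -2, 0],
 [-6, -6, -3, 1]]
has determinant -12.) The finite-dimensional Fredholm alternative says: either (I - K) is invertible, or ker(I - K) ≠ {0} and then range(I - K) = ker((I - K)^*)^⊥, with dim ker(I - K) = dim ker((I - K)^*). Since det(I - K) ≠ 0, 1 is not an eigenvalue of K and ker(I - K) = {0}, so we are in the first case: for every y there is a unique x = (I - K)^(-1) y. Explicitly, by the Sherman–Morrison formula, (I - u v^T)^(-1) = I + u v^T/(1 - v·u), i.e. (I - K)^(-1) = I + K/(-12).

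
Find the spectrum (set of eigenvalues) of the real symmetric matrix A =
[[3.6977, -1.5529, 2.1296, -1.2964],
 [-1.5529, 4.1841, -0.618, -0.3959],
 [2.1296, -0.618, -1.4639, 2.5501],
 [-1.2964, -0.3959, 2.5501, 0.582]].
sigma(A) ≈ {-4, 2, 3, 6}

A is real symmetric, so its spectrum consists of real eigenvalues. Expanding the characteristic polynomial of the displayed matrix gives
  det(λ I - A) = p(λ) = λ^4 + (-7)λ^3 + (-8)λ^2 + (108)λ + (-143.9967).
Solving p(λ) = 0 yields eigenvalues ≈ -4, 2, 3, 6. (A is shown rounded to 4 decimals, so these recover the underlying integer eigenvalues to within that precision.)
Verification: the trace of A = 7 equals the sum of eigenvalues 7, and det(A) ≈ -143.9967 matches the eigenvalue product -144.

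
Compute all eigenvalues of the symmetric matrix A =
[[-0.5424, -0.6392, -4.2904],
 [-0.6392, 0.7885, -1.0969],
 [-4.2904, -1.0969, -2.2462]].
sigma(A) ≈ {-6, 1, 3}

A is real symmetric, so its spectrum consists of real eigenvalues. Expanding the characteristic polynomial of the displayed matrix gives
  det(λ I - A) = p(λ) = λ^3 + (2)λ^2 + (-21)λ + (18).
Solving p(λ) = 0 yields eigenvalues ≈ -6, 1, 3. (A is shown rounded to 4 decimals, so these recover the underlying integer eigenvalues to within that precision.)
Verification: the trace of A = -2 equals the sum of eigenvalues -2, and det(A) ≈ -17.9997 matches the eigenvalue product -18.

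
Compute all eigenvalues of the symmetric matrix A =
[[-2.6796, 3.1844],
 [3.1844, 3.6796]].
sigma(A) ≈ {-4, 5}

A is real symmetric, so its spectrum consists of real eigenvalues. Expanding the characteristic polynomial of the displayed matrix gives
  det(λ I - A) = p(λ) = λ^2 + (-1)λ + (-20).
Solving p(λ) = 0 yields eigenvalues ≈ -4, 5. (A is shown rounded to 4 decimals, so these recover the underlying integer eigenvalues to within that precision.)
Verification: the trace of A = 1 equals the sum of eigenvalues 1, and det(A) ≈ -20.0003 matches the eigenvalue product -20.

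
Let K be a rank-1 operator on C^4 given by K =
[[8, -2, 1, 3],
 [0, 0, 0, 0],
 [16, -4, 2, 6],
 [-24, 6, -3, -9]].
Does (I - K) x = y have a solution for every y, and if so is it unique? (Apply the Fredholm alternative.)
(I - K) is singular (det(I - K) = 0, i.e. 1 ∈ sigma(K)). (I - K) x = y is solvable iff y ⊥ ker((I - K)^*) = span{(8, -2, 1, 3)}, i.e. iff 8y_1 - 2y_2 + y_3 + 3y_4 = 0. When solvable, the solutions are x = y + c·(1, 0, 2, -3), c arbitrary (ker(I - K) = span{(1, 0, 2, -3)}, dimension 1).

K has rank 1, so it is an outer product K = u v^T: every row of K is a multiple of one row vector. Reading off the entries, u = (1, 0, 2, -3) and v = (8, -2, 1, 3) (row i of K equals u_i·v^T). A rank-one matrix u v^T satisfies K u = u (v·u) and kills the (3)-dimensional subspace v^⊥, so its characteristic polynomial is lambda^3 (lambda - v·u) with v·u = tr K = 1. Hence the eigenvalues of I - K are 1 (multiplicity 3) and 1 - (1) = 0, so det(I - K) = 0. (Direct check: I - K =
[[-7, 2, -1, -3],
 [0, 1, 0, 0],
 [-16, 4, -1, -6],
 [24, -6, 3, 10]]
has determinant 0.) So 1 is an eigenvalue of K and (I - K) is not invertible. The finite-dimensional Fredholm alternative says: either (I - K) is invertible, or ker(I - K) ≠ {0} and then range(I - K) = ker((I - K)^*)^⊥, with dim ker(I - K) = dim ker((I - K)^*). We are in the second case, so we need both kernels. Kernel of I - K: (I - K) u = u - u (v·u) = u - u = 0, so ker(I - K) = span{u} = span{(1, 0, 2, -3)} (it is exactly 1-dimensional because rank(I - K) = 3). Kernel of the adjoint: K is real, so (I - K)^* = I - K^T = I - v u^T, and (I - v u^T) v = v - v (u·v) = 0; hence ker((I - K)^*) = span{v} = span{(8, -2, 1, 3)}. Therefore (I - K) x = y is solvable iff <y, v> = 0, i.e. iff 8y_1 - 2y_2 + y_3 + 3y_4 = 0. When this holds, K y = u (v·y) = 0, so (I - K) y = y and x = y is a particular solution; the full solution set is the line x = y + c·u = y + c·(1, 0, 2, -3), c ∈ C.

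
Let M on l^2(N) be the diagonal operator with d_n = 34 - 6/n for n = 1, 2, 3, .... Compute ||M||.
||M|| = 34

For a diagonal operator on l^2 with entries d_n, ||M|| = sup_n |d_n|. Here d_1 = 28, d_2 = 31, ..., and d_n = 34 - 6/n increases monotonically toward 34. All terms lie in [28, 34), so |d_n| = d_n and the supremum is the limit 34, which is not attained by any individual d_n. Hence ||M|| = 34.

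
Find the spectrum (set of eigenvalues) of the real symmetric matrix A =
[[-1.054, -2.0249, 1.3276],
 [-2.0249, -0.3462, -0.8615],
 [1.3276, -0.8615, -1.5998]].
sigma(A) ≈ {-3, -2, 2}

A is real symmetric, so its spectrum consists of real eigenvalues. Expanding the characteristic polynomial of the displayed matrix gives
  det(λ I - A) = p(λ) = λ^3 + (3)λ^2 + (-4)λ + (-12).
Solving p(λ) = 0 yields eigenvalues ≈ -3, -2, 2. (A is shown rounded to 4 decimals, so these recover the underlying integer eigenvalues to within that precision.)
Verification: the trace of A = -3 equals the sum of eigenvalues -3, and det(A) ≈ 12.0001 matches the eigenvalue product 12.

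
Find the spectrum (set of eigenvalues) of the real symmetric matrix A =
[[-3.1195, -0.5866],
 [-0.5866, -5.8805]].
sigma(A) ≈ {-6, -3}

A is real symmetric, so its spectrum consists of real eigenvalues. Expanding the characteristic polynomial of the displayed matrix gives
  det(λ I - A) = p(λ) = λ^2 + (9)λ + (18).
Solving p(λ) = 0 yields eigenvalues ≈ -6, -3. (A is shown rounded to 4 decimals, so these recover the underlying integer eigenvalues to within that precision.)
Verification: the trace of A = -9 equals the sum of eigenvalues -9, and det(A) ≈ 18.0001 matches the eigenvalue product 18.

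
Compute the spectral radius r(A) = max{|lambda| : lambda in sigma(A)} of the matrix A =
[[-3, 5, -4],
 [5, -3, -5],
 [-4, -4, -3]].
r(A) = 8

The eigenvalues of A are the roots of its characteristic polynomial. With M = A (coefficients from the trace, the sum of principal 2x2 minors, and det A):
  p(λ) = det(λ I - M) = λ^3 + 9λ^2 - 34λ - 336.
By the rational root theorem any rational root is an integer divisor of 336. Testing λ = 6: p(6) = 216 + 324 - 204 - 336 = 0, so λ = 6 is a root. Dividing out (λ - 6) leaves p(λ) = (λ - 6)(λ^2 + 15λ + 56). For λ^2 + 15λ + 56 the discriminant is 1. It is a perfect square (1^2), so the roots are rational: λ = (-15 ± 1)/2 = -7, -8.
Thus the eigenvalues (to 4 decimals) are -7 (modulus 7); -8 (modulus 8); 6 (modulus 6). The spectral radius is the largest modulus: r(A) = 8. (Cross-check: r(A) ≤ ||A||_2 ≈ 8.1283; equality holds whenever A is normal, though it can also hold for some non-normal A.)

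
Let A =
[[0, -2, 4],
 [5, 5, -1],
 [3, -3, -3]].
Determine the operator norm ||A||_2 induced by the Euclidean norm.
||A||_2 ≈ 7.5639 (= sqrt(largest eigenvalue of A^T A))

||A||_2 = sigma_max(A) = sqrt(lambda_max(A^T A)). Form the symmetric matrix M = A^T A =
[[34, 16, -14],
 [16, 38, -4],
 [-14, -4, 26]].
Its characteristic polynomial (trace, sum of principal 2x2 minors, determinant of M give the coefficients) is
  p(λ) = det(λ I - M) = λ^3 - 98λ^2 + 2696λ - 20736.
No integer candidate from the rational root theorem (±divisors of 20736) is a root, so the roots are irrational. The cubic discriminant is Δ = 362641664 > 0, so there are three distinct real roots. p(13) = -53 and p(14) = 544 have opposite signs, so a root lies in (13, 14); Newton's method refines it to λ ≈ 13.0815. p(27) = 297 and p(28) = -128 have opposite signs, so a root lies in (27, 28); Newton's method refines it to λ ≈ 27.7063. p(57) = -273 and p(58) = 1072 have opposite signs, so a root lies in (57, 58); Newton's method refines it to λ ≈ 57.2122. Check (Vieta): the three roots sum to 98, matching tr M = 98.
So the eigenvalues of A^T A are ≈ 13.0815, 27.7063, 57.2122 (all ≥ 0, as they must be for A^T A). The largest is λ_max ≈ 57.2122, hence ||A||_2 = sqrt(λ_max) ≈ 7.5639.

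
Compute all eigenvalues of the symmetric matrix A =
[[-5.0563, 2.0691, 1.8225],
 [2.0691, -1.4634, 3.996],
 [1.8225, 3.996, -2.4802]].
sigma(A) ≈ {-6, 3} (-6 with multiplicity 2)

A is real symmetric, so its spectrum consists of real eigenvalues. Expanding the characteristic polynomial of the displayed matrix gives
  det(λ I - A) = p(λ) = λ^3 + (9)λ^2 + (-0.0011)λ + (-108.0033).
Solving p(λ) = 0 yields eigenvalues ≈ -6, -6, 3. (A is shown rounded to 4 decimals, so these recover the underlying integer eigenvalues to within that precision.)
Verification: the trace of A = -9 equals the sum of eigenvalues -9, and det(A) ≈ 108.0033 matches the eigenvalue product 108.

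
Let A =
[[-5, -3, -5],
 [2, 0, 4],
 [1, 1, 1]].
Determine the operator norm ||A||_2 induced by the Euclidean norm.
||A||_2 ≈ 8.8319 (= sqrt(largest eigenvalue of A^T A))

||A||_2 = sigma_max(A) = sqrt(lambda_max(A^T A)). Form the symmetric matrix M = A^T A =
[[30, 16, 34],
 [16, 10, 16],
 [34, 16, 42]].
Its characteristic polynomial (trace, sum of principal 2x2 minors, determinant of M give the coefficients) is
  p(λ) = det(λ I - M) = λ^3 - 82λ^2 + 312λ - 16.
No integer candidate from the rational root theorem (±divisors of 16) is a root, so the roots are irrational. The cubic discriminant is Δ = 505129472 > 0, so there are three distinct real roots. p(0) = -16 and p(1) = 215 have opposite signs, so a root lies in (0, 1); Newton's method refines it to λ ≈ 0.052. p(3) = 209 and p(4) = -16 have opposite signs, so a root lies in (3, 4); Newton's method refines it to λ ≈ 3.9452. p(78) = -16 and p(79) = 5909 have opposite signs, so a root lies in (78, 79); Newton's method refines it to λ ≈ 78.0028. Check (Vieta): the three roots sum to 82, matching tr M = 82.
So the eigenvalues of A^T A are ≈ 0.052, 3.9452, 78.0028 (all ≥ 0, as they must be for A^T A). The largest is λ_max ≈ 78.0028, hence ||A||_2 = sqrt(λ_max) ≈ 8.8319.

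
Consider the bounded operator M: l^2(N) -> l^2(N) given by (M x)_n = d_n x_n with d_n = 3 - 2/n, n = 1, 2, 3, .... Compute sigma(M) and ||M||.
sigma(M) = {3 - 2/n : n ≥ 1} ∪ {3}; ||M|| = 3

A bounded diagonal operator on l^2 with diagonal entries d_n has spectrum equal to the closure of {d_n : n ≥ 1}: every d_n is an eigenvalue (with eigenvector e_n), so {d_n} ⊂ sigma(M); the spectrum is closed, so its closure is too; and for lambda not in the closure, (M - lambda I) has bounded inverse (the diagonal entries 1/(d_n - lambda) are bounded). For our sequence d_n = 3 - 2/n, n = 1, 2, 3, ...:
  - {d_n} = {3 - 2/n : n ≥ 1}; the only limit point is 3
  - closure = {3 - 2/n : n ≥ 1} ∪ {3}
For the norm: a diagonal operator has ||M|| = sup_n |d_n|. Here d_n = 3 - 2/n increases monotonically from d_1 = 1 toward 3, with all terms in [1, 3); so sup_n |d_n| = 3 (the supremum is the limit, not attained). So ||M|| = 3.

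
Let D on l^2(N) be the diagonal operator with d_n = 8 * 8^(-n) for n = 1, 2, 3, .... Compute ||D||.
||D|| = 1 (attained at n = 1)

For D diagonal, ||D|| = sup_n |d_n|. The sequence d_n = 8 * 8^(-n) is positive and strictly decreasing (ratio 8^(-1) < 1), so the supremum is d_1 = 8/8 = 1. Hence ||D|| = 1.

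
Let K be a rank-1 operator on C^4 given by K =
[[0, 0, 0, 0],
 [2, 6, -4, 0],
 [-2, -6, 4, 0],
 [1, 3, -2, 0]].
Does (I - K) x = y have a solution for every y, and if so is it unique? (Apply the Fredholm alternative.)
(I - K) is invertible (det(I - K) = -9 ≠ 0), so for every y in C^4 the equation (I - K) x = y has a unique solution.

K has rank 1, so it is an outer product K = u v^T: every row of K is a multiple of one row vector. Reading off the entries, u = (0, 2, -2, 1) and v = (1, 3, -2, 0) (row i of K equals u_i·v^T). A rank-one matrix u v^T satisfies K u = u (v·u) and kills the (3)-dimensional subspace v^⊥, so its characteristic polynomial is lambda^3 (lambda - v·u) with v·u = tr K = 10. Hence the eigenvalues of I - K are 1 (multiplicity 3) and 1 - (10) = -9, so det(I - K) = -9. (Direct check: I - K =
[[1, 0, 0, 0],
 [-2, -5, 4, 0],
 [2, 6, -3, 0],
 [-1, -3, 2, 1]]
has determinant -9.) The finite-dimensional Fredholm alternative says: either (I - K) is invertible, or ker(I - K) ≠ {0} and then range(I - K) = ker((I - K)^*)^⊥, with dim ker(I - K) = dim ker((I - K)^*). Since det(I - K) ≠ 0, 1 is not an eigenvalue of K and ker(I - K) = {0}, so we are in the first case: for every y there is a unique x = (I - K)^(-1) y. Explicitly, by the Sherman–Morrison formula, (I - u v^T)^(-1) = I + u v^T/(1 - v·u), i.e. (I - K)^(-1) = I + K/(-9).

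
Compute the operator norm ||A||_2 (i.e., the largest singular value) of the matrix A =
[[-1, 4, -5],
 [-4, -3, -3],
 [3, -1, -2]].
||A||_2 ≈ 6.7897 (= sqrt(largest eigenvalue of A^T A))

||A||_2 = sigma_max(A) = sqrt(lambda_max(A^T A)). Form the symmetric matrix M = A^T A =
[[26, 5, 11],
 [5, 26, -9],
 [11, -9, 38]].
Its characteristic polynomial (trace, sum of principal 2x2 minors, determinant of M give the coefficients) is
  p(λ) = det(λ I - M) = λ^3 - 90λ^2 + 2425λ - 18496.
No integer candidate from the rational root theorem (±divisors of 18496) is a root, so the roots are irrational. The cubic discriminant is Δ = 81445568 > 0, so there are three distinct real roots. p(12) = -628 and p(13) = 16 have opposite signs, so a root lies in (12, 13); Newton's method refines it to λ ≈ 12.973. p(30) = 254 and p(31) = -20 have opposite signs, so a root lies in (30, 31); Newton's method refines it to λ ≈ 30.9265. p(46) = -50 and p(47) = 492 have opposite signs, so a root lies in (46, 47); Newton's method refines it to λ ≈ 46.1004. Check (Vieta): the three roots sum to 90, matching tr M = 90.
So the eigenvalues of A^T A are ≈ 12.973, 30.9265, 46.1004 (all ≥ 0, as they must be for A^T A). The largest is λ_max ≈ 46.1004, hence ||A||_2 = sqrt(λ_max) ≈ 6.7897.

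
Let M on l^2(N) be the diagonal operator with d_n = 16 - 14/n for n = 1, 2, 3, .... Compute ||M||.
||M|| = 16

For a diagonal operator on l^2 with entries d_n, ||M|| = sup_n |d_n|. Here d_1 = 2, d_2 = 9, ..., and d_n = 16 - 14/n increases monotonically toward 16. All terms lie in [2, 16), so |d_n| = d_n and the supremum is the limit 16, which is not attained by any individual d_n. Hence ||M|| = 16.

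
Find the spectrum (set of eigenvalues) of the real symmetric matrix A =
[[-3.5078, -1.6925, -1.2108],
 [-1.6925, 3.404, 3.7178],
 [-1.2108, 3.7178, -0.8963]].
sigma(A) ≈ {-4, -3, 6}

A is real symmetric, so its spectrum consists of real eigenvalues. Expanding the characteristic polynomial of the displayed matrix gives
  det(λ I - A) = p(λ) = λ^3 + (1)λ^2 + (-30)λ + (-72.002).
Solving p(λ) = 0 yields eigenvalues ≈ -4, -3, 6. (A is shown rounded to 4 decimals, so these recover the underlying integer eigenvalues to within that precision.)
Verification: the trace of A = -1 equals the sum of eigenvalues -1, and det(A) ≈ 72.0020 matches the eigenvalue product 72.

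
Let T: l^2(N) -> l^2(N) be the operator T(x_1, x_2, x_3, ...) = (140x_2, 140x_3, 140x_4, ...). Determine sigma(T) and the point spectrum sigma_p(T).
sigma(T) = closed disk {z in C : |z| ≤ 140}; sigma_p(T) = open disk {z in C : |z| < 140}

Note T = 140·V where V is the unit left shift (V x)_k = x_{k+1}; so sigma(T) = 140·sigma(V) and ||T|| = 140||V||. ||T x||^2 = 19600sum_{k≥2} |x_k|^2 ≤ 19600||x||^2, with equality on {x : x_1 = 0}, so ||T|| = 140. For any lambda with |lambda| < 140, set r = lambda/140 (|r| < 1); the vector x = (1, r, r^2, ...) is in l^2 and satisfies T x = 140(r, r^2, ...) = lambda x, so lambda is an eigenvalue. On the boundary |lambda| = 140 the geometric series diverges, so no l^2 eigenvector exists, but these lambda lie in the approximate point spectrum. Hence sigma(T) is the closed disk of radius 140 and sigma_p(T) is the open disk.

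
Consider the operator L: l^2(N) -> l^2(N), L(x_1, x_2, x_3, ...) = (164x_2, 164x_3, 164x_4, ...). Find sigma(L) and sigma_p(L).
sigma(L) = closed disk {z in C : |z| ≤ 164}; sigma_p(L) = open disk {z in C : |z| < 164}

Note L = 164·V where V is the unit left shift (V x)_k = x_{k+1}; so sigma(L) = 164·sigma(V) and ||L|| = 164||V||. ||L x||^2 = 26896sum_{k≥2} |x_k|^2 ≤ 26896||x||^2, with equality on {x : x_1 = 0}, so ||L|| = 164. For any lambda with |lambda| < 164, set r = lambda/164 (|r| < 1); the vector x = (1, r, r^2, ...) is in l^2 and satisfies L x = 164(r, r^2, ...) = lambda x, so lambda is an eigenvalue. On the boundary |lambda| = 164 the geometric series diverges, so no l^2 eigenvector exists, but these lambda lie in the approximate point spectrum. Hence sigma(L) is the closed disk of radius 164 and sigma_p(L) is the open disk.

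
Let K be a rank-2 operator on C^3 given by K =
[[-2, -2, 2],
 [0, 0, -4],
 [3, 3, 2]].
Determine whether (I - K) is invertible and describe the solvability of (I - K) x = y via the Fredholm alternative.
(I - K) is invertible (det(I - K) = 3 ≠ 0), so for every y in C^3 the equation (I - K) x = y has a unique solution.

K has rank 2 and factors as K = U V^T = u1 v1^T + u2 v2^T with u1 = (3, -2, -2), v1 = (0, 0, 2), u2 = (2, 0, -3), v2 = (-1, -1, -2) (multiplying out reproduces the displayed K). The nonzero eigenvalues of U V^T coincide with those of the 2 x 2 matrix G = V^T U = [[v1·u1, v1·u2], [v2·u1, v2·u2]] = [[-4, -6], [3, 4]], and by the Sylvester determinant identity det(I_3 - U V^T) = det(I_2 - V^T U) = det([[5, 6], [-3, -3]]) = (5)(-3) - (6)(-3) = 3. (Direct check: I - K =
[[3, 2, -2],
 [0, 1, 4],
 [-3, -3, -1]]
has determinant 3.) The finite-dimensional Fredholm alternative says: either (I - K) is invertible, or ker(I - K) ≠ {0} and then range(I - K) = ker((I - K)^*)^⊥, with dim ker(I - K) = dim ker((I - K)^*). Since det(I - K) ≠ 0, 1 is not an eigenvalue of K and ker(I - K) = {0}, so we are in the first case: for every y there is a unique x = (I - K)^(-1) y. (Explicitly, by the Woodbury identity, (I - U V^T)^(-1) = I + U (I_2 - G)^(-1) V^T.)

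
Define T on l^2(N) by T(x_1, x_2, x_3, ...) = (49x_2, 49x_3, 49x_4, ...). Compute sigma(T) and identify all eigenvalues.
sigma(T) = closed disk {z in C : |z| ≤ 49}; sigma_p(T) = open disk {z in C : |z| < 49}

Note T = 49·V where V is the unit left shift (V x)_k = x_{k+1}; so sigma(T) = 49·sigma(V) and ||T|| = 49||V||. ||T x||^2 = 2401sum_{k≥2} |x_k|^2 ≤ 2401||x||^2, with equality on {x : x_1 = 0}, so ||T|| = 49. For any lambda with |lambda| < 49, set r = lambda/49 (|r| < 1); the vector x = (1, r, r^2, ...) is in l^2 and satisfies T x = 49(r, r^2, ...) = lambda x, so lambda is an eigenvalue. On the boundary |lambda| = 49 the geometric series diverges, so no l^2 eigenvector exists, but these lambda lie in the approximate point spectrum. Hence sigma(T) is the closed disk of radius 49 and sigma_p(T) is the open disk.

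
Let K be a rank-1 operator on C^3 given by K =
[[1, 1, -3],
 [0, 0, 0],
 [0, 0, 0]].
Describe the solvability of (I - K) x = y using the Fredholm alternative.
(I - K) is singular (det(I - K) = 0, i.e. 1 ∈ sigma(K)). (I - K) x = y is solvable iff y ⊥ ker((I - K)^*) = span{(1, 1, -3)}, i.e. iff y_1 + y_2 - 3y_3 = 0. When solvable, the solutions are x = y + c·(1, 0, 0), c arbitrary (ker(I - K) = span{(1, 0, 0)}, dimension 1).

K has rank 1, so it is an outer product K = u v^T: every row of K is a multiple of one row vector. Reading off the entries, u = (1, 0, 0) and v = (1, 1, -3) (row i of K equals u_i·v^T). A rank-one matrix u v^T satisfies K u = u (v·u) and kills the (2)-dimensional subspace v^⊥, so its characteristic polynomial is lambda^2 (lambda - v·u) with v·u = tr K = 1. Hence the eigenvalues of I - K are 1 (multiplicity 2) and 1 - (1) = 0, so det(I - K) = 0. (Direct check: I - K =
[[0, -1, 3],
 [0, 1, 0],
 [0, 0, 1]]
has determinant 0.) So 1 is an eigenvalue of K and (I - K) is not invertible. The finite-dimensional Fredholm alternative says: either (I - K) is invertible, or ker(I - K) ≠ {0} and then range(I - K) = ker((I - K)^*)^⊥, with dim ker(I - K) = dim ker((I - K)^*). We are in the second case, so we need both kernels. Kernel of I - K: (I - K) u = u - u (v·u) = u - u = 0, so ker(I - K) = span{u} = span{(1, 0, 0)} (it is exactly 1-dimensional because rank(I - K) = 2). Kernel of the adjoint: K is real, so (I - K)^* = I - K^T = I - v u^T, and (I - v u^T) v = v - v (u·v) = 0; hence ker((I - K)^*) = span{v} = span{(1, 1, -3)}. Therefore (I - K) x = y is solvable iff <y, v> = 0, i.e. iff y_1 + y_2 - 3y_3 = 0. When this holds, K y = u (v·y) = 0, so (I - K) y = y and x = y is a particular solution; the full solution set is the line x = y + c·u = y + c·(1, 0, 0), c ∈ C.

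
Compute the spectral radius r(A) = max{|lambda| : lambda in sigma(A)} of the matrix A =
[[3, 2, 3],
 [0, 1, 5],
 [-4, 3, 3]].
r(A) ≈ 5.553

The eigenvalues of A are the roots of its characteristic polynomial. With M = A (coefficients from the trace, the sum of principal 2x2 minors, and det A):
  p(λ) = det(λ I - M) = λ^3 - 7λ^2 + 12λ + 64.
No integer candidate from the rational root theorem (±divisors of 64) is a root, so the roots are irrational. The cubic discriminant is Δ = -119408 < 0, so there is one real root and a complex-conjugate pair. p(-3) = -62 and p(-2) = 4 have opposite signs, so a root lies in (-3, -2); Newton's method refines it to λ ≈ -2.0755. Dividing out (λ - (-2.0755)) leaves approximately λ^2 - 9.0755λ + 30.8361. For λ^2 - 9.0755λ + 30.8361 the discriminant is -40.9798. It is negative, so the remaining roots are the complex-conjugate pair λ ≈ 4.5377 ± 3.2008i. Their product equals the constant term, so |λ|^2 ≈ 30.8361 and |λ| ≈ 5.553.
Thus the eigenvalues (to 4 decimals) are -2.0755 (modulus 2.0755); 4.5377 ± 3.2008i (modulus 5.553). The spectral radius is the largest modulus: r(A) ≈ 5.553. (Cross-check: r(A) ≤ ||A||_2 ≈ 7.3629; equality holds whenever A is normal, though it can also hold for some non-normal A.)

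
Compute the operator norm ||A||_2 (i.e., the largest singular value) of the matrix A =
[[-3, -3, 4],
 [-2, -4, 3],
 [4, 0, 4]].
||A||_2 ≈ 7.9149 (= sqrt(largest eigenvalue of A^T A))

||A||_2 = sigma_max(A) = sqrt(lambda_max(A^T A)). Form the symmetric matrix M = A^T A =
[[29, 17, -2],
 [17, 25, -24],
 [-2, -24, 41]].
Its characteristic polynomial (trace, sum of principal 2x2 minors, determinant of M give the coefficients) is
  p(λ) = det(λ I - M) = λ^3 - 95λ^2 + 2070λ - 2704.
No integer candidate from the rational root theorem (±divisors of 2704) is a root, so the roots are irrational. The cubic discriminant is Δ = 3292817668 > 0, so there are three distinct real roots. p(1) = -728 and p(2) = 1064 have opposite signs, so a root lies in (1, 2); Newton's method refines it to λ ≈ 1.3942. p(30) = 896 and p(31) = -38 have opposite signs, so a root lies in (30, 31); Newton's method refines it to λ ≈ 30.9594. p(62) = -1216 and p(63) = 698 have opposite signs, so a root lies in (62, 63); Newton's method refines it to λ ≈ 62.6464. Check (Vieta): the three roots sum to 95, matching tr M = 95.
So the eigenvalues of A^T A are ≈ 1.3942, 30.9594, 62.6464 (all ≥ 0, as they must be for A^T A). The largest is λ_max ≈ 62.6464, hence ||A||_2 = sqrt(λ_max) ≈ 7.9149.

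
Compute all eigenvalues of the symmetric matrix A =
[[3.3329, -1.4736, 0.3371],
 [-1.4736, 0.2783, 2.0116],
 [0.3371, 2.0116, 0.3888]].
sigma(A) ≈ {-2, 2, 4}

A is real symmetric, so its spectrum consists of real eigenvalues. Expanding the characteristic polynomial of the displayed matrix gives
  det(λ I - A) = p(λ) = λ^3 + (-4)λ^2 + (-4)λ + (16).
Solving p(λ) = 0 yields eigenvalues ≈ -2, 2, 4. (A is shown rounded to 4 decimals, so these recover the underlying integer eigenvalues to within that precision.)
Verification: the trace of A = 4 equals the sum of eigenvalues 4, and det(A) ≈ -16.0005 matches the eigenvalue product -16.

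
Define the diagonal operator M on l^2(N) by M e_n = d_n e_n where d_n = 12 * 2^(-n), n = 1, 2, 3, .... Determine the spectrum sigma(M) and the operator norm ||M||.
sigma(M) = {12 * 2^(-n) : n ≥ 1} ∪ {0}; ||M|| = 6

A bounded diagonal operator on l^2 with diagonal entries d_n has spectrum equal to the closure of {d_n : n ≥ 1}: every d_n is an eigenvalue (with eigenvector e_n), so {d_n} ⊂ sigma(M); the spectrum is closed, so its closure is too; and for lambda not in the closure, (M - lambda I) has bounded inverse (the diagonal entries 1/(d_n - lambda) are bounded). For our sequence d_n = 12 * 2^(-n), n = 1, 2, 3, ...:
  - {d_n} = {12 * 2^(-n) : n ≥ 1}; the only limit point is 0
  - closure = {12 * 2^(-n) : n ≥ 1} ∪ {0}
For the norm: a diagonal operator has ||M|| = sup_n |d_n|. Here d_n = 12 * 2^(-n) is positive and decreasing, so sup_n |d_n| = d_1 = 12/2 = 6. So ||M|| = 6.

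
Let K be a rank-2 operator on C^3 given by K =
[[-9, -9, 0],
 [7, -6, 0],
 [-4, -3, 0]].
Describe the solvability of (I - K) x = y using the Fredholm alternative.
(I - K) is invertible (det(I - K) = 133 ≠ 0), so for every y in C^3 the equation (I - K) x = y has a unique solution.

K has rank 2 and factors as K = U V^T = u1 v1^T + u2 v2^T with u1 = (-3, -2, -1), v1 = (1, 3, 0), u2 = (2, -3, 1), v2 = (-3, 0, 0) (multiplying out reproduces the displayed K). The nonzero eigenvalues of U V^T coincide with those of the 2 x 2 matrix G = V^T U = [[v1·u1, v1·u2], [v2·u1, v2·u2]] = [[-9, -7], [9, -6]], and by the Sylvester determinant identity det(I_3 - U V^T) = det(I_2 - V^T U) = det([[10, 7], [-9, 7]]) = (10)(7) - (7)(-9) = 133. (Direct check: I - K =
[[10, 9, 0],
 [-7, 7, 0],
 [4, 3, 1]]
has determinant 133.) The finite-dimensional Fredholm alternative says: either (I - K) is invertible, or ker(I - K) ≠ {0} and then range(I - K) = ker((I - K)^*)^⊥, with dim ker(I - K) = dim ker((I - K)^*). Since det(I - K) ≠ 0, 1 is not an eigenvalue of K and ker(I - K) = {0}, so we are in the first case: for every y there is a unique x = (I - K)^(-1) y. (Explicitly, by the Woodbury identity, (I - U V^T)^(-1) = I + U (I_2 - G)^(-1) V^T.)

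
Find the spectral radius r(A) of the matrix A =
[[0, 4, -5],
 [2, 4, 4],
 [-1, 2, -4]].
r(A) ≈ 6.3843

The eigenvalues of A are the roots of its characteristic polynomial. With M = A (coefficients from the trace, the sum of principal 2x2 minors, and det A):
  p(λ) = det(λ I - M) = λ^3 - 37λ + 24.
No integer candidate from the rational root theorem (±divisors of 24) is a root, so the roots are irrational. The cubic discriminant is Δ = 187060 > 0, so there are three distinct real roots. p(-7) = -60 and p(-6) = 30 have opposite signs, so a root lies in (-7, -6); Newton's method refines it to λ ≈ -6.3843. p(0) = 24 and p(1) = -12 have opposite signs, so a root lies in (0, 1); Newton's method refines it to λ ≈ 0.6563. p(5) = -36 and p(6) = 18 have opposite signs, so a root lies in (5, 6); Newton's method refines it to λ ≈ 5.728. Check (Vieta): the three roots sum to 0, matching tr M = 0.
Thus the eigenvalues (to 4 decimals) are -6.3843 (modulus 6.3843); 0.6563 (modulus 0.6563); 5.728 (modulus 5.728). The spectral radius is the largest modulus: r(A) ≈ 6.3843. (Cross-check: r(A) ≤ ||A||_2 ≈ 7.9832; equality holds whenever A is normal, though it can also hold for some non-normal A.)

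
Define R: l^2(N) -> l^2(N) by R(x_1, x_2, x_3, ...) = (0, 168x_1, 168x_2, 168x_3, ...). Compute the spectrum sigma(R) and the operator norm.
sigma(R) = closed disk {z in C : |z| ≤ 168}; ||R|| = 168

Note R = 168·U where U is the unit right shift (U x)_k = x_{k-1} (with x_0 := 0); so ||R|| = 168||U|| and sigma(R) = 168·sigma(U). ||R x||^2 = sum_{k≥1} |168x_k|^2 = 28224||x||^2, so ||R|| = 168 and sigma(R) ⊂ {|z| ≤ 168}. For any |lambda| < 168, the equation (R - lambda I) x = 0 forces x_1 = 0, then 168x_k = lambda x_{k+1} ⇒ x = 0, so R has no eigenvalues. But (R - lambda I) is not surjective for |lambda| < 168: solving (R - lambda I) x = e_1 would require x_n proportional to (lambda/168)^(-n), which is not in l^2. So every |lambda| < 168 lies in the residual spectrum. The boundary |lambda| = 168 is in the approximate point spectrum (the spectrum is closed). Hence sigma(R) is the closed disk of radius 168.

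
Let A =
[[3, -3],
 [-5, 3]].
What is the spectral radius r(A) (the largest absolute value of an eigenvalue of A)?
r(A) = (6 + sqrt(60))/2 ≈ 6.873

The eigenvalues of A are the roots of its characteristic polynomial. With M = A (coefficients from the trace and determinant):
  p(λ) = det(λ I - M) = λ^2 - 6λ - 6.
For λ^2 - 6λ - 6 the discriminant is 60. It is nonnegative but not a perfect square, so the roots are real and irrational: λ = (6 ± sqrt(60))/2 ≈ 6.873, -0.873.
Thus the eigenvalues (to 4 decimals) are 6.873 (modulus 6.873); -0.873 (modulus 0.873). The spectral radius is the largest modulus: r(A) = (6 + sqrt(60))/2 ≈ 6.873. (Cross-check: r(A) ≤ ||A||_2 ≈ 7.1623; equality holds whenever A is normal, though it can also hold for some non-normal A.)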